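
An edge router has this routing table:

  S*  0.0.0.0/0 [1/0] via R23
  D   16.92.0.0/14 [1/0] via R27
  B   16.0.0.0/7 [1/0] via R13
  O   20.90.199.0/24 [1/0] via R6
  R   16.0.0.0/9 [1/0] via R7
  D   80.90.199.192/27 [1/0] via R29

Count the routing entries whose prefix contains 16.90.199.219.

Prefixes containing 16.90.199.219:
  0.0.0.0/0 (default, matches everything)
  16.0.0.0/7 (16.0.0.0 - 17.255.255.255)
  16.0.0.0/9 (16.0.0.0 - 16.127.255.255)
Total matching entries: 3.

3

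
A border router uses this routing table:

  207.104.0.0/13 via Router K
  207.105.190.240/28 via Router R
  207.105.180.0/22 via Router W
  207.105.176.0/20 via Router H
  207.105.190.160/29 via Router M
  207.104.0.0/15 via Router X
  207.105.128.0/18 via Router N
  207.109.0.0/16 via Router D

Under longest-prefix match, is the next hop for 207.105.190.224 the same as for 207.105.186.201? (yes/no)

207.105.190.224: longest match 207.105.176.0/20 -> Router H
207.105.186.201: longest match 207.105.176.0/20 -> Router H

yes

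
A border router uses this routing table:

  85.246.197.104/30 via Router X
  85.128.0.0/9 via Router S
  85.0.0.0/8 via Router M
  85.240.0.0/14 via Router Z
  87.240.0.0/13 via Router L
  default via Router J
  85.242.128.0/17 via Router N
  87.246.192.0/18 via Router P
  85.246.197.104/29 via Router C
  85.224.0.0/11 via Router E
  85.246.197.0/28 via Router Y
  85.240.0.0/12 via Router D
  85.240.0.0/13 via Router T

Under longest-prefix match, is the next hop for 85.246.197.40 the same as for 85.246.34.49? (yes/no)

yes

85.246.197.40: longest match 85.240.0.0/13 -> Router T
85.246.34.49: longest match 85.240.0.0/13 -> Router T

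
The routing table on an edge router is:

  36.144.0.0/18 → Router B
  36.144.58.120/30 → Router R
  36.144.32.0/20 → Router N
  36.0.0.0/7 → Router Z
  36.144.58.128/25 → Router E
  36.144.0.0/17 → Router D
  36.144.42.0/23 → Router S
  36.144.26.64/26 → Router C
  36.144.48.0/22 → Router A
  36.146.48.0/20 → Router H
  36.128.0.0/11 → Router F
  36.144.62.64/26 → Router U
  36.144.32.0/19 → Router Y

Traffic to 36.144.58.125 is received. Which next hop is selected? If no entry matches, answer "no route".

Routes whose prefix contains 36.144.58.125:
  36.0.0.0/7 (36.0.0.0 - 37.255.255.255) -> Router Z
  36.128.0.0/11 (36.128.0.0 - 36.159.255.255) -> Router F
  36.144.0.0/17 (36.144.0.0 - 36.144.127.255) -> Router D
  36.144.0.0/18 (36.144.0.0 - 36.144.63.255) -> Router B
  36.144.32.0/19 (36.144.32.0 - 36.144.63.255) -> Router Y
More-specific entries that do NOT match:
  36.144.58.120/30 (36.144.58.120 - 36.144.58.123) does not contain 36.144.58.125
  36.144.26.64/26 (36.144.26.64 - 36.144.26.127) does not contain 36.144.58.125
  36.144.62.64/26 (36.144.62.64 - 36.144.62.127) does not contain 36.144.58.125
  36.144.58.128/25 (36.144.58.128 - 36.144.58.255) does not contain 36.144.58.125
  36.144.42.0/23 (36.144.42.0 - 36.144.43.255) does not contain 36.144.58.125
  36.144.48.0/22 (36.144.48.0 - 36.144.51.255) does not contain 36.144.58.125
  36.144.32.0/20 (36.144.32.0 - 36.144.47.255) does not contain 36.144.58.125
  36.146.48.0/20 (36.146.48.0 - 36.146.63.255) does not contain 36.144.58.125
Longest matching prefix is /19 -> next hop Router Y.

Router Y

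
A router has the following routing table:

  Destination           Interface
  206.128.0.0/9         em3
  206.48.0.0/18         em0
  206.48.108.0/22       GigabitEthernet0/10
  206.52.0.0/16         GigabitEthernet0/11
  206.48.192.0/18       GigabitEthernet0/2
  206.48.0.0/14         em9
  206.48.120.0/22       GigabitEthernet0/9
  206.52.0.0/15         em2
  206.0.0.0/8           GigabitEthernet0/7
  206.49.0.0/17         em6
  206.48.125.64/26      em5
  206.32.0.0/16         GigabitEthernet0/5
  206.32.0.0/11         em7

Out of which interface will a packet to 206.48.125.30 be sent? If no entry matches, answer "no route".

em9

Routes whose prefix contains 206.48.125.30:
  206.0.0.0/8 (206.0.0.0 - 206.255.255.255) -> GigabitEthernet0/7
  206.32.0.0/11 (206.32.0.0 - 206.63.255.255) -> em7
  206.48.0.0/14 (206.48.0.0 - 206.51.255.255) -> em9
More-specific entries that do NOT match:
  206.48.125.64/26 (206.48.125.64 - 206.48.125.127) does not contain 206.48.125.30
  206.48.108.0/22 (206.48.108.0 - 206.48.111.255) does not contain 206.48.125.30
  206.48.120.0/22 (206.48.120.0 - 206.48.123.255) does not contain 206.48.125.30
  206.48.0.0/18 (206.48.0.0 - 206.48.63.255) does not contain 206.48.125.30
  206.48.192.0/18 (206.48.192.0 - 206.48.255.255) does not contain 206.48.125.30
  206.49.0.0/17 (206.49.0.0 - 206.49.127.255) does not contain 206.48.125.30
  206.52.0.0/16 (206.52.0.0 - 206.52.255.255) does not contain 206.48.125.30
  206.32.0.0/16 (206.32.0.0 - 206.32.255.255) does not contain 206.48.125.30
  206.52.0.0/15 (206.52.0.0 - 206.53.255.255) does not contain 206.48.125.30
Longest matching prefix is /14 -> interface em9.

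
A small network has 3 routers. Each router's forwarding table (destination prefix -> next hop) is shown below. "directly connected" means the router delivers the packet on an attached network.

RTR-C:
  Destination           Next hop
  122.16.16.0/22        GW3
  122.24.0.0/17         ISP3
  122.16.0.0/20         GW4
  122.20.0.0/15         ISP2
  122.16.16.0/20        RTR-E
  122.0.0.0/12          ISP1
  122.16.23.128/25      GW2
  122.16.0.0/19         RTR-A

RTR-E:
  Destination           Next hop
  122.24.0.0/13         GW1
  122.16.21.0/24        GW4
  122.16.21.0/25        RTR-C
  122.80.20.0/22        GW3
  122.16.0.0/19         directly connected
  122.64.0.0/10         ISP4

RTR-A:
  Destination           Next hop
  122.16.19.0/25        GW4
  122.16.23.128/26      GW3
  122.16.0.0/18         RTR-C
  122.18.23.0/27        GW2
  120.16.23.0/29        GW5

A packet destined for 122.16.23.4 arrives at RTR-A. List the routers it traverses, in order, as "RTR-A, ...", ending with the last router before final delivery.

At RTR-A: longest match for 122.16.23.4 is 122.16.0.0/18 -> RTR-C
At RTR-C: longest match for 122.16.23.4 is 122.16.16.0/20 -> RTR-E
At RTR-E: longest match for 122.16.23.4 is 122.16.0.0/19 -> directly connected

RTR-A, RTR-C, RTR-E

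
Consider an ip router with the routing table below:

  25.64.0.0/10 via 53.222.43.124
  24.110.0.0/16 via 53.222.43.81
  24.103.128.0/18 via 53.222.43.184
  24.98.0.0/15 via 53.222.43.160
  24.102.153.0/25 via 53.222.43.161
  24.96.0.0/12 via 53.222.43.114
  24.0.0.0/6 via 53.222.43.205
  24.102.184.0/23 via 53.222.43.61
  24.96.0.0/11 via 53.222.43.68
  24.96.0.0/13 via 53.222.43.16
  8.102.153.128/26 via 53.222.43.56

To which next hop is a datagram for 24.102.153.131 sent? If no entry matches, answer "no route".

53.222.43.16

Routes whose prefix contains 24.102.153.131:
  24.0.0.0/6 (24.0.0.0 - 27.255.255.255) -> 53.222.43.205
  24.96.0.0/11 (24.96.0.0 - 24.127.255.255) -> 53.222.43.68
  24.96.0.0/12 (24.96.0.0 - 24.111.255.255) -> 53.222.43.114
  24.96.0.0/13 (24.96.0.0 - 24.103.255.255) -> 53.222.43.16
More-specific entries that do NOT match:
  8.102.153.128/26 (8.102.153.128 - 8.102.153.191) does not contain 24.102.153.131
  24.102.153.0/25 (24.102.153.0 - 24.102.153.127) does not contain 24.102.153.131
  24.102.184.0/23 (24.102.184.0 - 24.102.185.255) does not contain 24.102.153.131
  24.103.128.0/18 (24.103.128.0 - 24.103.191.255) does not contain 24.102.153.131
  24.110.0.0/16 (24.110.0.0 - 24.110.255.255) does not contain 24.102.153.131
  24.98.0.0/15 (24.98.0.0 - 24.99.255.255) does not contain 24.102.153.131
Longest matching prefix is /13 -> next hop 53.222.43.16.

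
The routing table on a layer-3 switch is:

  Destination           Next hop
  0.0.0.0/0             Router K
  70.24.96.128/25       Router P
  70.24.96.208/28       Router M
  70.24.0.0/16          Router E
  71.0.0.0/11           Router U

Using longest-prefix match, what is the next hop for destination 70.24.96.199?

Router P

Routes whose prefix contains 70.24.96.199:
  0.0.0.0/0 (default, matches everything) -> Router K
  70.24.0.0/16 (70.24.0.0 - 70.24.255.255) -> Router E
  70.24.96.128/25 (70.24.96.128 - 70.24.96.255) -> Router P
More-specific entries that do NOT match:
  70.24.96.208/28 (70.24.96.208 - 70.24.96.223) does not contain 70.24.96.199
Longest matching prefix is /25 -> next hop Router P.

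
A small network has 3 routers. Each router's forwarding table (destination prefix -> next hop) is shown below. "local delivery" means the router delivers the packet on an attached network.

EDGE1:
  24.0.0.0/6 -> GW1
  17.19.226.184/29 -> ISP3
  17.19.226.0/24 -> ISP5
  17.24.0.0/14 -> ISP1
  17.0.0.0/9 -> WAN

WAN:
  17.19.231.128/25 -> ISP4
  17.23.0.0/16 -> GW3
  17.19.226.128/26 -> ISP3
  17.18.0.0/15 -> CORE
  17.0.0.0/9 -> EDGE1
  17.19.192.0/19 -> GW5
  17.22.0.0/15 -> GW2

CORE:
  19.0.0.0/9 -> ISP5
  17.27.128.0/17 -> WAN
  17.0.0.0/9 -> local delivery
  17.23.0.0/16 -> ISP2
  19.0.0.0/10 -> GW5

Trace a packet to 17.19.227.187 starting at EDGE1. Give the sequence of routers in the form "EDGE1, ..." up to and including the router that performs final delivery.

At EDGE1: longest match for 17.19.227.187 is 17.0.0.0/9 -> WAN
At WAN: longest match for 17.19.227.187 is 17.18.0.0/15 -> CORE
At CORE: longest match for 17.19.227.187 is 17.0.0.0/9 -> local delivery

EDGE1, WAN, CORE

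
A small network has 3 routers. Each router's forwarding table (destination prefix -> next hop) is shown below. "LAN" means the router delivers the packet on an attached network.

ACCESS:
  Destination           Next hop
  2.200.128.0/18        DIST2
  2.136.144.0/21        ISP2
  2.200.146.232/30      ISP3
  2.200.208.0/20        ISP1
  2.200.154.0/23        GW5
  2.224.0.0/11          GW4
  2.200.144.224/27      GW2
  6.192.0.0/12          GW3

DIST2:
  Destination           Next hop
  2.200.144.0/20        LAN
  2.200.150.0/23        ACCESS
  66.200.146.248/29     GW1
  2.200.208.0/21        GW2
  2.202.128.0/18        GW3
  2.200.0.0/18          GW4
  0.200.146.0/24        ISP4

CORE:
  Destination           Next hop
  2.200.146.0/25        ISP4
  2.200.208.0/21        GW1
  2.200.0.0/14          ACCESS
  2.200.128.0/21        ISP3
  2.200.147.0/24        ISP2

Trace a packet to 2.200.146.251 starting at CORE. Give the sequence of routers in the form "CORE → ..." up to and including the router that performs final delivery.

At CORE: longest match for 2.200.146.251 is 2.200.0.0/14 -> ACCESS
At ACCESS: longest match for 2.200.146.251 is 2.200.128.0/18 -> DIST2
At DIST2: longest match for 2.200.146.251 is 2.200.144.0/20 -> LAN

CORE → ACCESS → DIST2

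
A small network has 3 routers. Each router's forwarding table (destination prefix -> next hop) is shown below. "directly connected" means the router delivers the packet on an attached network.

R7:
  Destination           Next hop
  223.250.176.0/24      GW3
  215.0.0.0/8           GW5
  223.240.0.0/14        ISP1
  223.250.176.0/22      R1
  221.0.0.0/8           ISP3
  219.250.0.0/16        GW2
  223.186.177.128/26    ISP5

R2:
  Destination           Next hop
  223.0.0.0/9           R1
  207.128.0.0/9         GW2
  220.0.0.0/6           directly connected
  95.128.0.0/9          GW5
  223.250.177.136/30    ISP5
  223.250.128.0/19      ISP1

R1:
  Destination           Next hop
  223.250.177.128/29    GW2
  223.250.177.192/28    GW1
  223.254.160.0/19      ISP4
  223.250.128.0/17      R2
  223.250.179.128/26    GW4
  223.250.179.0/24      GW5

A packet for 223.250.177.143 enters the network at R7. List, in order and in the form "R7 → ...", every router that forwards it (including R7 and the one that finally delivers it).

R7 → R1 → R2

At R7: longest match for 223.250.177.143 is 223.250.176.0/22 -> R1
At R1: longest match for 223.250.177.143 is 223.250.128.0/17 -> R2
At R2: longest match for 223.250.177.143 is 220.0.0.0/6 -> directly connected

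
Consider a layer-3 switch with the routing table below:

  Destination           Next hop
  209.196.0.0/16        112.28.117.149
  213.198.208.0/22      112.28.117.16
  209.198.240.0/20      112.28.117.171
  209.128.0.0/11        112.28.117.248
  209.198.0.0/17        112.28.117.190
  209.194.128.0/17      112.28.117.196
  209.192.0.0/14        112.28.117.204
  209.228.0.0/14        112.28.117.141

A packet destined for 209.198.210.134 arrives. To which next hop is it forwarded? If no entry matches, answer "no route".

no route

No entry's prefix contains 209.198.210.134; there is no default route.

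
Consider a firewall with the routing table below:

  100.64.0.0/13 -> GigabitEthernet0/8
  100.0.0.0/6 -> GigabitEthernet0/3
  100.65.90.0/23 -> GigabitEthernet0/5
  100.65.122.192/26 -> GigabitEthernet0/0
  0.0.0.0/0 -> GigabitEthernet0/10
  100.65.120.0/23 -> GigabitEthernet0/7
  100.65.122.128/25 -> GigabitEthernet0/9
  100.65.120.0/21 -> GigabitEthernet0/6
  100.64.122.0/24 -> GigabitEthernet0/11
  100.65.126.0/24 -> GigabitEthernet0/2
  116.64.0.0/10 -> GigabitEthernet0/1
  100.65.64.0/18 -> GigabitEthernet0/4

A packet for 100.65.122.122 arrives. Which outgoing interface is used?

Routes whose prefix contains 100.65.122.122:
  0.0.0.0/0 (default, matches everything) -> GigabitEthernet0/10
  100.0.0.0/6 (100.0.0.0 - 103.255.255.255) -> GigabitEthernet0/3
  100.64.0.0/13 (100.64.0.0 - 100.71.255.255) -> GigabitEthernet0/8
  100.65.64.0/18 (100.65.64.0 - 100.65.127.255) -> GigabitEthernet0/4
  100.65.120.0/21 (100.65.120.0 - 100.65.127.255) -> GigabitEthernet0/6
More-specific entries that do NOT match:
  100.65.122.192/26 (100.65.122.192 - 100.65.122.255) does not contain 100.65.122.122
  100.65.122.128/25 (100.65.122.128 - 100.65.122.255) does not contain 100.65.122.122
  100.64.122.0/24 (100.64.122.0 - 100.64.122.255) does not contain 100.65.122.122
  100.65.126.0/24 (100.65.126.0 - 100.65.126.255) does not contain 100.65.122.122
  100.65.90.0/23 (100.65.90.0 - 100.65.91.255) does not contain 100.65.122.122
  100.65.120.0/23 (100.65.120.0 - 100.65.121.255) does not contain 100.65.122.122
Longest matching prefix is /21 -> interface GigabitEthernet0/6.

GigabitEthernet0/6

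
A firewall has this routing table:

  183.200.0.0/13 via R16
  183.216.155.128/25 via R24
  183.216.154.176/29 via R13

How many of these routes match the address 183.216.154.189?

0

No listed prefix contains 183.216.154.189.
Total matching entries: 0.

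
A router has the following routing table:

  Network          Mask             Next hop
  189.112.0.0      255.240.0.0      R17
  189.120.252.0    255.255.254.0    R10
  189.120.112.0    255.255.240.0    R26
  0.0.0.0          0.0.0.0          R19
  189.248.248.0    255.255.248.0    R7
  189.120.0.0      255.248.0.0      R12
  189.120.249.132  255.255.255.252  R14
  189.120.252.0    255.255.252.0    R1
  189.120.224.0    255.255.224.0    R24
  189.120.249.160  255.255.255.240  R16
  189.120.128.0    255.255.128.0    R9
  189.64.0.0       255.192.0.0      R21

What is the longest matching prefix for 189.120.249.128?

Entries matching 189.120.249.128:
  0.0.0.0/0 (default, matches everything)
  189.64.0.0/10 (189.64.0.0 - 189.127.255.255)
  189.112.0.0/12 (189.112.0.0 - 189.127.255.255)
  189.120.0.0/13 (189.120.0.0 - 189.127.255.255)
  189.120.128.0/17 (189.120.128.0 - 189.120.255.255)
  189.120.224.0/19 (189.120.224.0 - 189.120.255.255)
Most specific is 189.120.224.0/19.

189.120.224.0/19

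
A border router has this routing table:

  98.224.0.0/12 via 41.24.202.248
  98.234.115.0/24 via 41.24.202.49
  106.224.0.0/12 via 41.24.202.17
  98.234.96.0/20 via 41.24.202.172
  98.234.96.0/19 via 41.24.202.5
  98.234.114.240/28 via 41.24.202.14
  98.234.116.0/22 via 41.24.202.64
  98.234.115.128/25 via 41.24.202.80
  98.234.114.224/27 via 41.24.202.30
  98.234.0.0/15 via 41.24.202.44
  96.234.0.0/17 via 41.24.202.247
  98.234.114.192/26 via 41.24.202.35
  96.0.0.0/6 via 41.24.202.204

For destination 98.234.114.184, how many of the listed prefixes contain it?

4

Prefixes containing 98.234.114.184:
  96.0.0.0/6 (96.0.0.0 - 99.255.255.255)
  98.224.0.0/12 (98.224.0.0 - 98.239.255.255)
  98.234.0.0/15 (98.234.0.0 - 98.235.255.255)
  98.234.96.0/19 (98.234.96.0 - 98.234.127.255)
Total matching entries: 4.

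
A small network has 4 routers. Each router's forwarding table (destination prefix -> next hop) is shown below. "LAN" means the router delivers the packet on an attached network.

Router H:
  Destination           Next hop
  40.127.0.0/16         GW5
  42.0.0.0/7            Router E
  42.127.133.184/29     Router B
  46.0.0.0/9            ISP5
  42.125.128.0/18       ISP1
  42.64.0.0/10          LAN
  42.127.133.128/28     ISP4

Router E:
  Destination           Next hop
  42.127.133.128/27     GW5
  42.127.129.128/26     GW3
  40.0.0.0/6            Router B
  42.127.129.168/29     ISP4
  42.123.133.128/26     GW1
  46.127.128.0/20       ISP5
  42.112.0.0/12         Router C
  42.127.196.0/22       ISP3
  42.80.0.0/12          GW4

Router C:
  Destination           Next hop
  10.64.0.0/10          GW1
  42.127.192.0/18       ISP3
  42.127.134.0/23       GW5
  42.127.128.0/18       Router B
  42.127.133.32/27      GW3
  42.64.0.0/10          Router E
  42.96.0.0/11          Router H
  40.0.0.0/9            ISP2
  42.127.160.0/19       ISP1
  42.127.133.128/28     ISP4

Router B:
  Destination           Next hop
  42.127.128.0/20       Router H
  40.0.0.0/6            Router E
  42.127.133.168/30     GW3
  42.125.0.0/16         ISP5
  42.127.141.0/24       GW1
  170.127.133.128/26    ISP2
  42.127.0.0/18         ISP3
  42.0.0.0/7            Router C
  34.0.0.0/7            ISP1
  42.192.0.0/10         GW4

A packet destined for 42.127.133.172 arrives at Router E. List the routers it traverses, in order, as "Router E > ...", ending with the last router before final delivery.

Router E > Router C > Router B > Router H

At Router E: longest match for 42.127.133.172 is 42.112.0.0/12 -> Router C
At Router C: longest match for 42.127.133.172 is 42.127.128.0/18 -> Router B
At Router B: longest match for 42.127.133.172 is 42.127.128.0/20 -> Router H
At Router H: longest match for 42.127.133.172 is 42.64.0.0/10 -> LAN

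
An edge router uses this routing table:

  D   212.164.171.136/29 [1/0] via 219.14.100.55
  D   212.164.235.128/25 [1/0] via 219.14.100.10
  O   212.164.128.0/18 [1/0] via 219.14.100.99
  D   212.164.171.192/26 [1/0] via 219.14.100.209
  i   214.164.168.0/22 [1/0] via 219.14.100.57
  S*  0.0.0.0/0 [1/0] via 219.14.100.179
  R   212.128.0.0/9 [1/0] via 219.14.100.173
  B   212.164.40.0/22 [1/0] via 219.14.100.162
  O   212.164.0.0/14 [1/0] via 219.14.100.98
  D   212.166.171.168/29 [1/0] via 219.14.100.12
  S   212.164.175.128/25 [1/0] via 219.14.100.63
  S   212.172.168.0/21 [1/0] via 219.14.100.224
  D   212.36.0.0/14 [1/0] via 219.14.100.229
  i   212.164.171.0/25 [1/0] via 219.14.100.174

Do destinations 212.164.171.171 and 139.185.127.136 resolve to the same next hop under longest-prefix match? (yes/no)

212.164.171.171: longest match 212.164.128.0/18 -> 219.14.100.99
139.185.127.136: longest match 0.0.0.0/0 -> 219.14.100.179

no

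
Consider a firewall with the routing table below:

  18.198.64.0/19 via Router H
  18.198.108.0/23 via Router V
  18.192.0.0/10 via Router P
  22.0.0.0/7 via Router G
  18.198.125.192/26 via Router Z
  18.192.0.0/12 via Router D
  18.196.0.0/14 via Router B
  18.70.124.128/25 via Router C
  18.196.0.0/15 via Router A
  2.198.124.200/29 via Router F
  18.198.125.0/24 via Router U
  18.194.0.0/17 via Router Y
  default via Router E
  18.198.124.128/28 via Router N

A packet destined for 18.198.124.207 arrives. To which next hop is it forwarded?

Router B

Routes whose prefix contains 18.198.124.207:
  0.0.0.0/0 (default, matches everything) -> Router E
  18.192.0.0/10 (18.192.0.0 - 18.255.255.255) -> Router P
  18.192.0.0/12 (18.192.0.0 - 18.207.255.255) -> Router D
  18.196.0.0/14 (18.196.0.0 - 18.199.255.255) -> Router B
More-specific entries that do NOT match:
  2.198.124.200/29 (2.198.124.200 - 2.198.124.207) does not contain 18.198.124.207
  18.198.124.128/28 (18.198.124.128 - 18.198.124.143) does not contain 18.198.124.207
  18.198.125.192/26 (18.198.125.192 - 18.198.125.255) does not contain 18.198.124.207
  18.70.124.128/25 (18.70.124.128 - 18.70.124.255) does not contain 18.198.124.207
  18.198.125.0/24 (18.198.125.0 - 18.198.125.255) does not contain 18.198.124.207
  18.198.108.0/23 (18.198.108.0 - 18.198.109.255) does not contain 18.198.124.207
  18.198.64.0/19 (18.198.64.0 - 18.198.95.255) does not contain 18.198.124.207
  18.194.0.0/17 (18.194.0.0 - 18.194.127.255) does not contain 18.198.124.207
  18.196.0.0/15 (18.196.0.0 - 18.197.255.255) does not contain 18.198.124.207
Longest matching prefix is /14 -> next hop Router B.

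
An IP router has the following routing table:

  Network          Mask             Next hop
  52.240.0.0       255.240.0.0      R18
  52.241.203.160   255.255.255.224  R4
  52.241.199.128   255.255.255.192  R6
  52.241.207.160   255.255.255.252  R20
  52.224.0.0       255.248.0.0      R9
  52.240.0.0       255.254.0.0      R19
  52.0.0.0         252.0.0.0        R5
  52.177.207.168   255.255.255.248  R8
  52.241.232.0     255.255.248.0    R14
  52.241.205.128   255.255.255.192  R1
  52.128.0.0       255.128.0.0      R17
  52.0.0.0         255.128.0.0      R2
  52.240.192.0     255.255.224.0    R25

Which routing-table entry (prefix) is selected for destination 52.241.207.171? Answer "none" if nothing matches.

Entries matching 52.241.207.171:
  52.0.0.0/6 (52.0.0.0 - 55.255.255.255)
  52.128.0.0/9 (52.128.0.0 - 52.255.255.255)
  52.240.0.0/12 (52.240.0.0 - 52.255.255.255)
  52.240.0.0/15 (52.240.0.0 - 52.241.255.255)
Most specific is 52.240.0.0/15.

52.240.0.0/15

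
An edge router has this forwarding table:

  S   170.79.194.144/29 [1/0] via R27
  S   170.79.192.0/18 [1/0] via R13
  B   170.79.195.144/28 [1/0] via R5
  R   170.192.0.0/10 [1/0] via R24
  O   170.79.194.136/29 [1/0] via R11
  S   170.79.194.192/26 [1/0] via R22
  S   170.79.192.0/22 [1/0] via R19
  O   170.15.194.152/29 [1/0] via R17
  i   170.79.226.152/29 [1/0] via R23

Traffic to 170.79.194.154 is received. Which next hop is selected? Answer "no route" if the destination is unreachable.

R19

Routes whose prefix contains 170.79.194.154:
  170.79.192.0/18 (170.79.192.0 - 170.79.255.255) -> R13
  170.79.192.0/22 (170.79.192.0 - 170.79.195.255) -> R19
More-specific entries that do NOT match:
  170.79.194.144/29 (170.79.194.144 - 170.79.194.151) does not contain 170.79.194.154
  170.79.194.136/29 (170.79.194.136 - 170.79.194.143) does not contain 170.79.194.154
  170.15.194.152/29 (170.15.194.152 - 170.15.194.159) does not contain 170.79.194.154
  170.79.226.152/29 (170.79.226.152 - 170.79.226.159) does not contain 170.79.194.154
  170.79.195.144/28 (170.79.195.144 - 170.79.195.159) does not contain 170.79.194.154
  170.79.194.192/26 (170.79.194.192 - 170.79.194.255) does not contain 170.79.194.154
Longest matching prefix is /22 -> next hop R19.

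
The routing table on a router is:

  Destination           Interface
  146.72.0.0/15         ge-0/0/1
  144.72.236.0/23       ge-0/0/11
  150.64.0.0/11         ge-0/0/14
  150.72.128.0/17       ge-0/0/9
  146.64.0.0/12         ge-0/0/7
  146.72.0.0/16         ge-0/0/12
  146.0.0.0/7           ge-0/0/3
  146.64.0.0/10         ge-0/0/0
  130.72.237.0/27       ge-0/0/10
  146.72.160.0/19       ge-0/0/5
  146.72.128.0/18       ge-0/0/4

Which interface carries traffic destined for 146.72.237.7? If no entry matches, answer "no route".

Routes whose prefix contains 146.72.237.7:
  146.0.0.0/7 (146.0.0.0 - 147.255.255.255) -> ge-0/0/3
  146.64.0.0/10 (146.64.0.0 - 146.127.255.255) -> ge-0/0/0
  146.64.0.0/12 (146.64.0.0 - 146.79.255.255) -> ge-0/0/7
  146.72.0.0/15 (146.72.0.0 - 146.73.255.255) -> ge-0/0/1
  146.72.0.0/16 (146.72.0.0 - 146.72.255.255) -> ge-0/0/12
More-specific entries that do NOT match:
  130.72.237.0/27 (130.72.237.0 - 130.72.237.31) does not contain 146.72.237.7
  144.72.236.0/23 (144.72.236.0 - 144.72.237.255) does not contain 146.72.237.7
  146.72.160.0/19 (146.72.160.0 - 146.72.191.255) does not contain 146.72.237.7
  146.72.128.0/18 (146.72.128.0 - 146.72.191.255) does not contain 146.72.237.7
  150.72.128.0/17 (150.72.128.0 - 150.72.255.255) does not contain 146.72.237.7
Longest matching prefix is /16 -> interface ge-0/0/12.

ge-0/0/12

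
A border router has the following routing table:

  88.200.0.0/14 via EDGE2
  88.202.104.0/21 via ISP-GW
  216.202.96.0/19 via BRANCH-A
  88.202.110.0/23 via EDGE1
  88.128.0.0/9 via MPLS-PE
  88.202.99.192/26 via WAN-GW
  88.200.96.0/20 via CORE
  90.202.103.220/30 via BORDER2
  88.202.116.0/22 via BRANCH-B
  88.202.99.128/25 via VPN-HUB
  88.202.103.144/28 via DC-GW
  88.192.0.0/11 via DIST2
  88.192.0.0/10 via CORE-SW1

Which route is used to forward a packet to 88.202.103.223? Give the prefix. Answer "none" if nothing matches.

Entries matching 88.202.103.223:
  88.128.0.0/9 (88.128.0.0 - 88.255.255.255)
  88.192.0.0/10 (88.192.0.0 - 88.255.255.255)
  88.192.0.0/11 (88.192.0.0 - 88.223.255.255)
  88.200.0.0/14 (88.200.0.0 - 88.203.255.255)
Most specific is 88.200.0.0/14.

88.200.0.0/14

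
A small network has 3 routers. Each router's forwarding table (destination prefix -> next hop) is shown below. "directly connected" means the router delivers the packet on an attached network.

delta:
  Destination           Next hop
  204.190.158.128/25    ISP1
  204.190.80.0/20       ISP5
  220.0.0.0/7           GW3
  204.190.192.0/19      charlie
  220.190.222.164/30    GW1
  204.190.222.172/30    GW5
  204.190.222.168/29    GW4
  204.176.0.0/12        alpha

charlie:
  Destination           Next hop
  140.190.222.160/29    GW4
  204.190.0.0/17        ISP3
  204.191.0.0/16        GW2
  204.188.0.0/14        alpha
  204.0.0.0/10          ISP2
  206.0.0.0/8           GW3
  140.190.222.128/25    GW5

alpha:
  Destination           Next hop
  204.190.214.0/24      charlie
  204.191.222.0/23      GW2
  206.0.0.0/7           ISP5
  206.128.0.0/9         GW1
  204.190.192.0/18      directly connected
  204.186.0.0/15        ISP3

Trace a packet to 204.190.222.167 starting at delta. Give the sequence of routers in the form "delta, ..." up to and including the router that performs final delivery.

delta, charlie, alpha

At delta: longest match for 204.190.222.167 is 204.190.192.0/19 -> charlie
At charlie: longest match for 204.190.222.167 is 204.188.0.0/14 -> alpha
At alpha: longest match for 204.190.222.167 is 204.190.192.0/18 -> directly connected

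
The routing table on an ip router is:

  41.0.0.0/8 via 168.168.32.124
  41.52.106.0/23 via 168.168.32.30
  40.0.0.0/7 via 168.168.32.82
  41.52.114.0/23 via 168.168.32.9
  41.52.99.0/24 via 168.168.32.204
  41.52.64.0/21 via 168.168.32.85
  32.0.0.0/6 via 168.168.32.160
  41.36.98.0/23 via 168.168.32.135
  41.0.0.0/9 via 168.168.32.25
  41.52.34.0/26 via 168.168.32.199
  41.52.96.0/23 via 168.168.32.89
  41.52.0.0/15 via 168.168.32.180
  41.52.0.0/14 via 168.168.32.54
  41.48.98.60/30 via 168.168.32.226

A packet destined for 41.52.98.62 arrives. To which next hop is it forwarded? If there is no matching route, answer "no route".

168.168.32.180

Routes whose prefix contains 41.52.98.62:
  40.0.0.0/7 (40.0.0.0 - 41.255.255.255) -> 168.168.32.82
  41.0.0.0/8 (41.0.0.0 - 41.255.255.255) -> 168.168.32.124
  41.0.0.0/9 (41.0.0.0 - 41.127.255.255) -> 168.168.32.25
  41.52.0.0/14 (41.52.0.0 - 41.55.255.255) -> 168.168.32.54
  41.52.0.0/15 (41.52.0.0 - 41.53.255.255) -> 168.168.32.180
More-specific entries that do NOT match:
  41.48.98.60/30 (41.48.98.60 - 41.48.98.63) does not contain 41.52.98.62
  41.52.34.0/26 (41.52.34.0 - 41.52.34.63) does not contain 41.52.98.62
  41.52.99.0/24 (41.52.99.0 - 41.52.99.255) does not contain 41.52.98.62
  41.52.106.0/23 (41.52.106.0 - 41.52.107.255) does not contain 41.52.98.62
  41.52.114.0/23 (41.52.114.0 - 41.52.115.255) does not contain 41.52.98.62
  41.36.98.0/23 (41.36.98.0 - 41.36.99.255) does not contain 41.52.98.62
  41.52.96.0/23 (41.52.96.0 - 41.52.97.255) does not contain 41.52.98.62
  41.52.64.0/21 (41.52.64.0 - 41.52.71.255) does not contain 41.52.98.62
Longest matching prefix is /15 -> next hop 168.168.32.180.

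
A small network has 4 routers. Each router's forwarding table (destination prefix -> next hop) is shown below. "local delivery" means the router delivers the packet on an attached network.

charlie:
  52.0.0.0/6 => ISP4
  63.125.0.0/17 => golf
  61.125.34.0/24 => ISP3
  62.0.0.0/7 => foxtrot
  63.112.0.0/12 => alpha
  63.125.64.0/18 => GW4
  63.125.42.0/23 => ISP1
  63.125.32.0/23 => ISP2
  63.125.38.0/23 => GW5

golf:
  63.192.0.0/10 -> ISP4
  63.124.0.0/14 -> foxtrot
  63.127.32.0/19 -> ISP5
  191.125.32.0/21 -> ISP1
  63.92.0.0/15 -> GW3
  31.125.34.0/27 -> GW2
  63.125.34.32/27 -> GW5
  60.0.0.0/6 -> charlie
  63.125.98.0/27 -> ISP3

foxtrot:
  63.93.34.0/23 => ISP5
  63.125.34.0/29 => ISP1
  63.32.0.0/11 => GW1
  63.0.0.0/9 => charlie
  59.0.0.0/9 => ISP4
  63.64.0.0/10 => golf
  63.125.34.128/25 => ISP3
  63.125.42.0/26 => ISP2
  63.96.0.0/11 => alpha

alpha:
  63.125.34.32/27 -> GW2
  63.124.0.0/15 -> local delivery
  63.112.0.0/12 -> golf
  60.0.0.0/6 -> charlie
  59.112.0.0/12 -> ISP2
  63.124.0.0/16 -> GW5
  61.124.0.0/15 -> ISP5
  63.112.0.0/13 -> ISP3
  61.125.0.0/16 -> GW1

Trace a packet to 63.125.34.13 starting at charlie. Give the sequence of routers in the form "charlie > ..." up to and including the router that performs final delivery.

At charlie: longest match for 63.125.34.13 is 63.125.0.0/17 -> golf
At golf: longest match for 63.125.34.13 is 63.124.0.0/14 -> foxtrot
At foxtrot: longest match for 63.125.34.13 is 63.96.0.0/11 -> alpha
At alpha: longest match for 63.125.34.13 is 63.124.0.0/15 -> local delivery

charlie > golf > foxtrot > alpha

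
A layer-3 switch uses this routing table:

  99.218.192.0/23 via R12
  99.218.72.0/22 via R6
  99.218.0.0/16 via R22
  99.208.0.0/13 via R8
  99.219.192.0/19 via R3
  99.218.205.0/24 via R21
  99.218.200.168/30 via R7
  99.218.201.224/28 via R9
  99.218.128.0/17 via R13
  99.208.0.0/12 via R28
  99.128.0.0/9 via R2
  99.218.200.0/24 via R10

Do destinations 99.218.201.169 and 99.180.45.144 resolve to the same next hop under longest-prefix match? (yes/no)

no

99.218.201.169: longest match 99.218.128.0/17 -> R13
99.180.45.144: longest match 99.128.0.0/9 -> R2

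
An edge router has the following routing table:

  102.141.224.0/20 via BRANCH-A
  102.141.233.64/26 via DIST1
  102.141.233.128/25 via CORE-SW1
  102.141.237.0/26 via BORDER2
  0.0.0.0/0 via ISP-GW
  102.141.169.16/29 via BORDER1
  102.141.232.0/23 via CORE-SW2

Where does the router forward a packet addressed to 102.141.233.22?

Routes whose prefix contains 102.141.233.22:
  0.0.0.0/0 (default, matches everything) -> ISP-GW
  102.141.224.0/20 (102.141.224.0 - 102.141.239.255) -> BRANCH-A
  102.141.232.0/23 (102.141.232.0 - 102.141.233.255) -> CORE-SW2
More-specific entries that do NOT match:
  102.141.169.16/29 (102.141.169.16 - 102.141.169.23) does not contain 102.141.233.22
  102.141.233.64/26 (102.141.233.64 - 102.141.233.127) does not contain 102.141.233.22
  102.141.237.0/26 (102.141.237.0 - 102.141.237.63) does not contain 102.141.233.22
  102.141.233.128/25 (102.141.233.128 - 102.141.233.255) does not contain 102.141.233.22
Longest matching prefix is /23 -> next hop CORE-SW2.

CORE-SW2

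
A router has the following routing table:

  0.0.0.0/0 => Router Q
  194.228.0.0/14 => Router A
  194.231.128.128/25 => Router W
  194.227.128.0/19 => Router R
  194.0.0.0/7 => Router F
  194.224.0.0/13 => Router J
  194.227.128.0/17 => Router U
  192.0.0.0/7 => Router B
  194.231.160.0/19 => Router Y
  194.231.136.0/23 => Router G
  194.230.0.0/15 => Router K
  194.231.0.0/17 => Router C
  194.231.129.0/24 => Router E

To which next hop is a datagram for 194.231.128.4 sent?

Routes whose prefix contains 194.231.128.4:
  0.0.0.0/0 (default, matches everything) -> Router Q
  194.0.0.0/7 (194.0.0.0 - 195.255.255.255) -> Router F
  194.224.0.0/13 (194.224.0.0 - 194.231.255.255) -> Router J
  194.228.0.0/14 (194.228.0.0 - 194.231.255.255) -> Router A
  194.230.0.0/15 (194.230.0.0 - 194.231.255.255) -> Router K
More-specific entries that do NOT match:
  194.231.128.128/25 (194.231.128.128 - 194.231.128.255) does not contain 194.231.128.4
  194.231.129.0/24 (194.231.129.0 - 194.231.129.255) does not contain 194.231.128.4
  194.231.136.0/23 (194.231.136.0 - 194.231.137.255) does not contain 194.231.128.4
  194.227.128.0/19 (194.227.128.0 - 194.227.159.255) does not contain 194.231.128.4
  194.231.160.0/19 (194.231.160.0 - 194.231.191.255) does not contain 194.231.128.4
  194.227.128.0/17 (194.227.128.0 - 194.227.255.255) does not contain 194.231.128.4
  194.231.0.0/17 (194.231.0.0 - 194.231.127.255) does not contain 194.231.128.4
Longest matching prefix is /15 -> next hop Router K.

Router K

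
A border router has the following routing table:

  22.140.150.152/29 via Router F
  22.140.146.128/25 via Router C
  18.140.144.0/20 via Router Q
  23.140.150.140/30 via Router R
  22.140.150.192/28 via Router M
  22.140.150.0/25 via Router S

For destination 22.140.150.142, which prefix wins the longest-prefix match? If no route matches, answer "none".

22.140.150.142 is outside every listed prefix and there is no default route.

none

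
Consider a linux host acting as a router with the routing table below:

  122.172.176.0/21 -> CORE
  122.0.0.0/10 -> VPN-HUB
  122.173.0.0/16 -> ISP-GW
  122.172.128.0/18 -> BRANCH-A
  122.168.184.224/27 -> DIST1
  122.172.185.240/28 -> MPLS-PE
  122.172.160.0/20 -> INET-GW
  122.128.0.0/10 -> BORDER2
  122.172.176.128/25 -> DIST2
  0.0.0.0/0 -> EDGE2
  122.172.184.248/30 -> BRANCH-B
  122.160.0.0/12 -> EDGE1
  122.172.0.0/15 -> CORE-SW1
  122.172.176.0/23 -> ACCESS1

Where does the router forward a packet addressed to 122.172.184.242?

Routes whose prefix contains 122.172.184.242:
  0.0.0.0/0 (default, matches everything) -> EDGE2
  122.128.0.0/10 (122.128.0.0 - 122.191.255.255) -> BORDER2
  122.160.0.0/12 (122.160.0.0 - 122.175.255.255) -> EDGE1
  122.172.0.0/15 (122.172.0.0 - 122.173.255.255) -> CORE-SW1
  122.172.128.0/18 (122.172.128.0 - 122.172.191.255) -> BRANCH-A
More-specific entries that do NOT match:
  122.172.184.248/30 (122.172.184.248 - 122.172.184.251) does not contain 122.172.184.242
  122.172.185.240/28 (122.172.185.240 - 122.172.185.255) does not contain 122.172.184.242
  122.168.184.224/27 (122.168.184.224 - 122.168.184.255) does not contain 122.172.184.242
  122.172.176.128/25 (122.172.176.128 - 122.172.176.255) does not contain 122.172.184.242
  122.172.176.0/23 (122.172.176.0 - 122.172.177.255) does not contain 122.172.184.242
  122.172.176.0/21 (122.172.176.0 - 122.172.183.255) does not contain 122.172.184.242
  122.172.160.0/20 (122.172.160.0 - 122.172.175.255) does not contain 122.172.184.242
Longest matching prefix is /18 -> next hop BRANCH-A.

BRANCH-A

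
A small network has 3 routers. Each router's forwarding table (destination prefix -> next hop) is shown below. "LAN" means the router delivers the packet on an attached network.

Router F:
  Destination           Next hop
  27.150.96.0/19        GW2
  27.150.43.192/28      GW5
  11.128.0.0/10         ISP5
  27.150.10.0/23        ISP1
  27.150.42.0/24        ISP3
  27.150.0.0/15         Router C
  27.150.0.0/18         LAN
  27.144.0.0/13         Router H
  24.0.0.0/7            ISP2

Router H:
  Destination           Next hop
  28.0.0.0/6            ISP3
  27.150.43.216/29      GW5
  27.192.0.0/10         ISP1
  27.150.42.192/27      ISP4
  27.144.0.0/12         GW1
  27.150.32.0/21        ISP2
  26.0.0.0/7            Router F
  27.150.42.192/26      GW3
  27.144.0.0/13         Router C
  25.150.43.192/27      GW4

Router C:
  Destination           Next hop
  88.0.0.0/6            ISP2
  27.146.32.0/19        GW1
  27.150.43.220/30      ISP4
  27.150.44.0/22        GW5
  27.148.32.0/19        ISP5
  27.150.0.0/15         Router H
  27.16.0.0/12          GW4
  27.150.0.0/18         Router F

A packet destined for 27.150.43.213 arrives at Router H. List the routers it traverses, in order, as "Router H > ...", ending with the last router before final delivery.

Router H > Router C > Router F

At Router H: longest match for 27.150.43.213 is 27.144.0.0/13 -> Router C
At Router C: longest match for 27.150.43.213 is 27.150.0.0/18 -> Router F
At Router F: longest match for 27.150.43.213 is 27.150.0.0/18 -> LAN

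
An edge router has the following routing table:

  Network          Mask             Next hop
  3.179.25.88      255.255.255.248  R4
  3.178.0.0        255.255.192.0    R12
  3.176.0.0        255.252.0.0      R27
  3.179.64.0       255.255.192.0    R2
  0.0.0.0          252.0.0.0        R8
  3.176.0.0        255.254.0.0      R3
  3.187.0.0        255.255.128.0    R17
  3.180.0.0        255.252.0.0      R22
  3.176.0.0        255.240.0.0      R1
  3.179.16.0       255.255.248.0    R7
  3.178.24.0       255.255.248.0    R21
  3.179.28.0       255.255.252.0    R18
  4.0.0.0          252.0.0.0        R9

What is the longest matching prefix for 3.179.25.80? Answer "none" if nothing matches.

Entries matching 3.179.25.80:
  0.0.0.0/6 (0.0.0.0 - 3.255.255.255)
  3.176.0.0/12 (3.176.0.0 - 3.191.255.255)
  3.176.0.0/14 (3.176.0.0 - 3.179.255.255)
Most specific is 3.176.0.0/14.

3.176.0.0/14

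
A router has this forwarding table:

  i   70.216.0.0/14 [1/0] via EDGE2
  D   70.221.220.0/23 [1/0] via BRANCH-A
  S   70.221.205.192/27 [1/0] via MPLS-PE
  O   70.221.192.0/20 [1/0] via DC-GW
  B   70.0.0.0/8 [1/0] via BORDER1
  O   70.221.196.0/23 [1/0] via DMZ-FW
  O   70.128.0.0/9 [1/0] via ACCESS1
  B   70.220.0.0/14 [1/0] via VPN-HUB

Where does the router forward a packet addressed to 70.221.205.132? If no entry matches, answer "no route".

Routes whose prefix contains 70.221.205.132:
  70.0.0.0/8 (70.0.0.0 - 70.255.255.255) -> BORDER1
  70.128.0.0/9 (70.128.0.0 - 70.255.255.255) -> ACCESS1
  70.220.0.0/14 (70.220.0.0 - 70.223.255.255) -> VPN-HUB
  70.221.192.0/20 (70.221.192.0 - 70.221.207.255) -> DC-GW
More-specific entries that do NOT match:
  70.221.205.192/27 (70.221.205.192 - 70.221.205.223) does not contain 70.221.205.132
  70.221.220.0/23 (70.221.220.0 - 70.221.221.255) does not contain 70.221.205.132
  70.221.196.0/23 (70.221.196.0 - 70.221.197.255) does not contain 70.221.205.132
Longest matching prefix is /20 -> next hop DC-GW.

DC-GW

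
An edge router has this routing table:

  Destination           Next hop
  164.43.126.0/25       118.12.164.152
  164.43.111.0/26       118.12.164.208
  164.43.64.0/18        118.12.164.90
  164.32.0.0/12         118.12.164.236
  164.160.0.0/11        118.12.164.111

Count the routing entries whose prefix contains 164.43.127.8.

2

Prefixes containing 164.43.127.8:
  164.32.0.0/12 (164.32.0.0 - 164.47.255.255)
  164.43.64.0/18 (164.43.64.0 - 164.43.127.255)
Total matching entries: 2.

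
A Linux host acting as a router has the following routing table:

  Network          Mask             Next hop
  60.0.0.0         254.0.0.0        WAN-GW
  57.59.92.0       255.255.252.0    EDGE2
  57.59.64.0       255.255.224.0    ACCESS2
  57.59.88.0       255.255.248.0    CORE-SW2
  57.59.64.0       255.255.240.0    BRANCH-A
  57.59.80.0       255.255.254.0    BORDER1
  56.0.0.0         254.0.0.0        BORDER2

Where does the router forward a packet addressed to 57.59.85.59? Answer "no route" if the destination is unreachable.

Routes whose prefix contains 57.59.85.59:
  56.0.0.0/7 (56.0.0.0 - 57.255.255.255) -> BORDER2
  57.59.64.0/19 (57.59.64.0 - 57.59.95.255) -> ACCESS2
More-specific entries that do NOT match:
  57.59.80.0/23 (57.59.80.0 - 57.59.81.255) does not contain 57.59.85.59
  57.59.92.0/22 (57.59.92.0 - 57.59.95.255) does not contain 57.59.85.59
  57.59.88.0/21 (57.59.88.0 - 57.59.95.255) does not contain 57.59.85.59
  57.59.64.0/20 (57.59.64.0 - 57.59.79.255) does not contain 57.59.85.59
Longest matching prefix is /19 -> next hop ACCESS2.

ACCESS2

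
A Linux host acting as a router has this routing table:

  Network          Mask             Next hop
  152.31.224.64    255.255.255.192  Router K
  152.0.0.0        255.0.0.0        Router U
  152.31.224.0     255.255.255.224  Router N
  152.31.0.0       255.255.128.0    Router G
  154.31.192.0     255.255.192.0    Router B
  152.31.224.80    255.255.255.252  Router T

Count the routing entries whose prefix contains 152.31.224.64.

Prefixes containing 152.31.224.64:
  152.0.0.0/8 (152.0.0.0 - 152.255.255.255)
  152.31.224.64/26 (152.31.224.64 - 152.31.224.127)
Total matching entries: 2.

2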